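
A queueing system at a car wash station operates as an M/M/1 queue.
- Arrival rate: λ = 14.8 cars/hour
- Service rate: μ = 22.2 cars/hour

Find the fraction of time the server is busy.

Server utilization: ρ = λ/μ
ρ = 14.8/22.2 = 0.6667
The server is busy 66.67% of the time.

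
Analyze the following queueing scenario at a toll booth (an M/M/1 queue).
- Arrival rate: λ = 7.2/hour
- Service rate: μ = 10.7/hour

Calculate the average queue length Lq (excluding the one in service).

ρ = λ/μ = 7.2/10.7 = 0.6729
For M/M/1: Lq = λ²/(μ(μ-λ))
Lq = 51.84/(10.7 × 3.50)
Lq = 1.3842 vehicles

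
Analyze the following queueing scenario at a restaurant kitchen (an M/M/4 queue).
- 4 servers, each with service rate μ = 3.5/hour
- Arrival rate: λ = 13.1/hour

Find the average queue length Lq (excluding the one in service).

Traffic intensity: ρ = λ/(cμ) = 13.1/(4×3.5) = 0.9357
Since ρ = 0.9357 < 1, system is stable.
Offered load a = λ/μ = cρ = 13.1/3.5 = 3.7429
P₀ = [ Σₙ₌₀^3 aⁿ/n! + a^4/(4!(1-ρ)) ]⁻¹
Σ = a^0/0! + a^1/1! + a^2/2! + a^3/3! = 1.0000 + 3.7429 + 7.0045 + 8.7389 = 20.4863
a^4/(4!(1-ρ)) = 196.2515/(24 × 0.0642857) = 127.2001
P₀ = 1/(20.4863 + 127.2001) = 0.006771
Lq = P₀·a^4·ρ / (4!(1-ρ)²) = 0.00677111 × 196.2515 × 0.935714 / (24 × 0.00413265) = 12.5365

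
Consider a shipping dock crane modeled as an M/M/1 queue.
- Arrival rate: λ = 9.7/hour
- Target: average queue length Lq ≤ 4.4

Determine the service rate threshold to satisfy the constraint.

For M/M/1: Lq = λ²/(μ(μ-λ))
Need Lq ≤ 4.4, i.e. μ(μ-λ) ≥ λ²/4.4
μ² - 9.7μ - 94.09/4.4 ≥ 0  →  μ² - 9.7μ - 21.3841 ≥ 0
Quadratic formula (positive root): μ = [λ + √(λ² + 4×21.3841)]/2
Discriminant: 94.09 + 4×21.3841 = 179.6264, √179.6264 = 13.4025
μ ≥ (9.7 + 13.4025)/2 = 11.5512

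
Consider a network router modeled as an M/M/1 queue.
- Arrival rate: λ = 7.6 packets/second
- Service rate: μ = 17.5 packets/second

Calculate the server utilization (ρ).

Server utilization: ρ = λ/μ
ρ = 7.6/17.5 = 0.4343
The server is busy 43.43% of the time.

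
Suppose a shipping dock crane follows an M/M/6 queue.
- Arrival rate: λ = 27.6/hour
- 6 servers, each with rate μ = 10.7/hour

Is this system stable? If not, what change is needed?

Stability requires ρ = λ/(cμ) < 1
ρ = 27.6/(6 × 10.7) = 27.6/64.20 = 0.4299
Since 0.4299 < 1, the system is STABLE.
The servers are busy 42.99% of the time.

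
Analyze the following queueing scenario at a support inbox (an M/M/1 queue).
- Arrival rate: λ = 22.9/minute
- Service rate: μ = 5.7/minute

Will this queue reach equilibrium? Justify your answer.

Stability requires ρ = λ/(cμ) < 1
ρ = 22.9/(1 × 5.7) = 22.9/5.70 = 4.0175
Since 4.0175 ≥ 1, the system is UNSTABLE.
Queue grows without bound. Need μ > λ = 22.9.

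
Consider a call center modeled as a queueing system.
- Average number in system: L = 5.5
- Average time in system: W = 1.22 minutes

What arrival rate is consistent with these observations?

Little's Law: L = λW, so λ = L/W
λ = 5.5/1.22 = 4.5082 calls/minute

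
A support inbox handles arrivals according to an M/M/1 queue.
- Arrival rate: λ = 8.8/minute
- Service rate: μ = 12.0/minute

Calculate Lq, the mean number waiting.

ρ = λ/μ = 8.8/12.0 = 0.7333
For M/M/1: Lq = λ²/(μ(μ-λ))
Lq = 77.44/(12.0 × 3.20)
Lq = 2.0167 emails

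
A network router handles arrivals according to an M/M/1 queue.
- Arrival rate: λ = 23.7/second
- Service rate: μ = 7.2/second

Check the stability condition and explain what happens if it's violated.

Stability requires ρ = λ/(cμ) < 1
ρ = 23.7/(1 × 7.2) = 23.7/7.20 = 3.2917
Since 3.2917 ≥ 1, the system is UNSTABLE.
Queue grows without bound. Need μ > λ = 23.7.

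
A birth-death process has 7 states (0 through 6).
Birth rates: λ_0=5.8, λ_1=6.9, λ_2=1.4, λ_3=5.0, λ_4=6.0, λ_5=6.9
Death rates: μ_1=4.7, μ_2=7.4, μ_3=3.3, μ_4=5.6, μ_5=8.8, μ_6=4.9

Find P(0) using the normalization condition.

Ratios P(n)/P(0) = (λ₀···λₙ₋₁)/(μ₁···μₙ):
P(1)/P(0) = (5.8)/(4.7) = 1.2340
P(2)/P(0) = (5.8×6.9)/(4.7×7.4) = 1.1507
P(3)/P(0) = (5.8×6.9×1.4)/(4.7×7.4×3.3) = 0.48816
P(4)/P(0) = (5.8×6.9×1.4×5.0)/(4.7×7.4×3.3×5.6) = 0.43586
P(5)/P(0) = (5.8×6.9×1.4×5.0×6.0)/(4.7×7.4×3.3×5.6×8.8) = 0.29717
P(6)/P(0) = (5.8×6.9×1.4×5.0×6.0×6.9)/(4.7×7.4×3.3×5.6×8.8×4.9) = 0.41847

Normalization: ∑ P(n) = 1
P(0) × (1.0000 + 1.2340 + 1.1507 + 0.48816 + 0.43586 + 0.29717 + 0.41847) = 1
P(0) × 5.0244 = 1
P(0) = 1/5.0244 = 0.1990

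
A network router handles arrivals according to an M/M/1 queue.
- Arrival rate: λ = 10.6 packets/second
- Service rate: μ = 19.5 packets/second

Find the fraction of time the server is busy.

Server utilization: ρ = λ/μ
ρ = 10.6/19.5 = 0.5436
The server is busy 54.36% of the time.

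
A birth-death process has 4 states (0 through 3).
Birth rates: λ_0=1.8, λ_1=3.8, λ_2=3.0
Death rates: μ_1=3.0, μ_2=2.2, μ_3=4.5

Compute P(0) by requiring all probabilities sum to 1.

Ratios P(n)/P(0) = (λ₀···λₙ₋₁)/(μ₁···μₙ):
P(1)/P(0) = (1.8)/(3.0) = 0.6000
P(2)/P(0) = (1.8×3.8)/(3.0×2.2) = 1.0364
P(3)/P(0) = (1.8×3.8×3.0)/(3.0×2.2×4.5) = 0.6909

Normalization: ∑ P(n) = 1
P(0) × (1.0000 + 0.6000 + 1.0364 + 0.6909) = 1
P(0) × 3.3273 = 1
P(0) = 1/3.3273 = 0.3005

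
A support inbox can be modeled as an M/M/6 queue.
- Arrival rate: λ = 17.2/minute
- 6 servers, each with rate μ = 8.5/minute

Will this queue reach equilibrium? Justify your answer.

Stability requires ρ = λ/(cμ) < 1
ρ = 17.2/(6 × 8.5) = 17.2/51.00 = 0.3373
Since 0.3373 < 1, the system is STABLE.
The servers are busy 33.73% of the time.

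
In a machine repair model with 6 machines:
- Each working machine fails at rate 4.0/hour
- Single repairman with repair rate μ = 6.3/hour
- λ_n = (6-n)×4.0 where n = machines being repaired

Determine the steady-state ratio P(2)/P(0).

P(2)/P(0) = ∏_{i=0}^{2-1} λ_i/μ_{i+1}
= (6-0)×4.0/6.3 × (6-1)×4.0/6.3
= 12.0937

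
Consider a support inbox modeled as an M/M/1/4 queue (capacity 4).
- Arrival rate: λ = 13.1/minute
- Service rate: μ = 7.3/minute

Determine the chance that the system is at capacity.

ρ = λ/μ = 13.1/7.3 = 1.7945
P₀ = (1-ρ)/(1-ρ^(K+1)) = (1-1.7945)/(1-1.7945^5) = -0.7945/-17.6088 = 0.04512
P_K = P₀×ρ^K = 0.04512 × 1.7945^4 = 0.04512 × 10.3699 = 0.4679
Blocking probability = 46.79%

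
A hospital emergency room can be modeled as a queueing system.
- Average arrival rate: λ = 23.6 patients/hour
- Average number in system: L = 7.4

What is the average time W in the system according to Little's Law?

Little's Law: L = λW, so W = L/λ
W = 7.4/23.6 = 0.3136 hours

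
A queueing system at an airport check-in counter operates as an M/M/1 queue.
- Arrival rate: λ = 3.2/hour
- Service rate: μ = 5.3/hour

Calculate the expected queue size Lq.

ρ = λ/μ = 3.2/5.3 = 0.6038
For M/M/1: Lq = λ²/(μ(μ-λ))
Lq = 10.24/(5.3 × 2.10)
Lq = 0.9200 passengers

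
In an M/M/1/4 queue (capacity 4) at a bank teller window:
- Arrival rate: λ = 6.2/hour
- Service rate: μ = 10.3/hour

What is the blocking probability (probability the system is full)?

ρ = λ/μ = 6.2/10.3 = 0.60194
P₀ = (1-ρ)/(1-ρ^(K+1)) = (1-0.60194)/(1-0.60194^5) = 0.3981/0.9210 = 0.4322
P_K = P₀×ρ^K = 0.43222 × 0.60194^4 = 0.43222 × 0.13128 = 0.05674
Blocking probability = 5.67%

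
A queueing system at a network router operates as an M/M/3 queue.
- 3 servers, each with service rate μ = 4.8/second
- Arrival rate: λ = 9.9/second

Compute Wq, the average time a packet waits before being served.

Traffic intensity: ρ = λ/(cμ) = 9.9/(3×4.8) = 0.6875
Since ρ = 0.6875 < 1, system is stable.
Offered load a = λ/μ = cρ = 9.9/4.8 = 2.0625
P₀ = [ Σₙ₌₀^2 aⁿ/n! + a^3/(3!(1-ρ)) ]⁻¹
Σ = a^0/0! + a^1/1! + a^2/2! = 1.0000 + 2.0625 + 2.1270 = 5.1895
a^3/(3!(1-ρ)) = 8.7737/(6 × 0.3125) = 4.6793
P₀ = 1/(5.1895 + 4.6793) = 0.1013
Lq = P₀·a^3·ρ / (3!(1-ρ)²) = 0.10133 × 8.7737 × 0.68750 / (6 × 0.097656) = 1.0431
Wq = Lq/λ = 1.0431/9.9 = 0.1054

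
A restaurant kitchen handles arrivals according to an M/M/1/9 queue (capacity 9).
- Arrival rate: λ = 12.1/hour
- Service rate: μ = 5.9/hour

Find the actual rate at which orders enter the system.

ρ = λ/μ = 12.1/5.9 = 2.05085
P₀ = (1-ρ)/(1-ρ^(K+1)) = (1-2.05085)/(1-2.05085^10) = -1.0509/-1315.2518 = 0.0007990
P_K = P₀×ρ^K = 0.0007990 × 2.05085^9 = 0.0007990 × 641.8079 = 0.5128
λ_eff = λ(1-P_K) = 12.1 × (1 - 0.512786) = 12.1 × 0.487214 = 5.8953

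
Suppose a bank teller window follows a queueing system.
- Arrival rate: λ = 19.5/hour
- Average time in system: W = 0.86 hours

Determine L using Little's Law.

Little's Law: L = λW
L = 19.5 × 0.86 = 16.7700 transactions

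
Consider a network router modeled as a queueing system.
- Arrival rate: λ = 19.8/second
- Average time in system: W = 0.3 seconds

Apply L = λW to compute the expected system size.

Little's Law: L = λW
L = 19.8 × 0.3 = 5.9400 packets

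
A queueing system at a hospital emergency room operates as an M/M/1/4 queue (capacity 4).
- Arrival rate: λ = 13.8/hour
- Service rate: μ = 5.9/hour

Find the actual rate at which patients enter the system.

ρ = λ/μ = 13.8/5.9 = 2.3390
P₀ = (1-ρ)/(1-ρ^(K+1)) = (1-2.3390)/(1-2.3390^5) = -1.3390/-69.0086 = 0.01940
P_K = P₀×ρ^K = 0.019403 × 2.3390^4 = 0.019403 × 29.9310 = 0.5808
λ_eff = λ(1-P_K) = 13.8 × (1 - 0.58076) = 13.8 × 0.41924 = 5.7855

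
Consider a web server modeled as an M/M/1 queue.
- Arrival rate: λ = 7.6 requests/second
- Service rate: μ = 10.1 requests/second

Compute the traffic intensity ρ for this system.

Server utilization: ρ = λ/μ
ρ = 7.6/10.1 = 0.7525
The server is busy 75.25% of the time.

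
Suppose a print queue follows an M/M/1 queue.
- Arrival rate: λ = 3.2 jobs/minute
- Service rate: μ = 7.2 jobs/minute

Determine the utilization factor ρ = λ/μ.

Server utilization: ρ = λ/μ
ρ = 3.2/7.2 = 0.4444
The server is busy 44.44% of the time.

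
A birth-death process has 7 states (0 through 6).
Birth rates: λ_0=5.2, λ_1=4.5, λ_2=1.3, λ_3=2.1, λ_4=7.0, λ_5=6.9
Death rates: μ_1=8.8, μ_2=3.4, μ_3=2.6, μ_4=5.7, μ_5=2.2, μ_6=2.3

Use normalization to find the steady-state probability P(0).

Ratios P(n)/P(0) = (λ₀···λₙ₋₁)/(μ₁···μₙ):
P(1)/P(0) = (5.2)/(8.8) = 0.5909
P(2)/P(0) = (5.2×4.5)/(8.8×3.4) = 0.7821
P(3)/P(0) = (5.2×4.5×1.3)/(8.8×3.4×2.6) = 0.3910
P(4)/P(0) = (5.2×4.5×1.3×2.1)/(8.8×3.4×2.6×5.7) = 0.1441
P(5)/P(0) = (5.2×4.5×1.3×2.1×7.0)/(8.8×3.4×2.6×5.7×2.2) = 0.4584
P(6)/P(0) = (5.2×4.5×1.3×2.1×7.0×6.9)/(8.8×3.4×2.6×5.7×2.2×2.3) = 1.3752

Normalization: ∑ P(n) = 1
P(0) × (1.0000 + 0.5909 + 0.7821 + 0.3910 + 0.1441 + 0.4584 + 1.3752) = 1
P(0) × 4.7417 = 1
P(0) = 1/4.7417 = 0.2109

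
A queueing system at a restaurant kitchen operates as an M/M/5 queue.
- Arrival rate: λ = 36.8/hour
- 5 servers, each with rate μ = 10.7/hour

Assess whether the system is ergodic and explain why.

Stability requires ρ = λ/(cμ) < 1
ρ = 36.8/(5 × 10.7) = 36.8/53.50 = 0.6879
Since 0.6879 < 1, the system is STABLE.
The servers are busy 68.79% of the time.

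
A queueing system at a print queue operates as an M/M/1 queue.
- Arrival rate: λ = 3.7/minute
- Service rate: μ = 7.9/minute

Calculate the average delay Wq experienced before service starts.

First, compute utilization: ρ = λ/μ = 3.7/7.9 = 0.4684
For M/M/1: Wq = λ/(μ(μ-λ))
Wq = 3.7/(7.9 × (7.9-3.7))
Wq = 3.7/(7.9 × 4.20)
Wq = 0.1115 minutes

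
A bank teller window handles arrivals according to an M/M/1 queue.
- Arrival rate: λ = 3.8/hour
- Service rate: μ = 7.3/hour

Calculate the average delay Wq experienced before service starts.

First, compute utilization: ρ = λ/μ = 3.8/7.3 = 0.5205
For M/M/1: Wq = λ/(μ(μ-λ))
Wq = 3.8/(7.3 × (7.3-3.8))
Wq = 3.8/(7.3 × 3.50)
Wq = 0.1487 hours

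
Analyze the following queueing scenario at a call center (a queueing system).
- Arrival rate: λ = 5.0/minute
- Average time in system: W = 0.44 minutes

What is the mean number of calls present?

Little's Law: L = λW
L = 5.0 × 0.44 = 2.2000 calls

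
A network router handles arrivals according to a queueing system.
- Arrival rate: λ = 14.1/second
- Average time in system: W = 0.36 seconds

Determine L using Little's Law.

Little's Law: L = λW
L = 14.1 × 0.36 = 5.0760 packets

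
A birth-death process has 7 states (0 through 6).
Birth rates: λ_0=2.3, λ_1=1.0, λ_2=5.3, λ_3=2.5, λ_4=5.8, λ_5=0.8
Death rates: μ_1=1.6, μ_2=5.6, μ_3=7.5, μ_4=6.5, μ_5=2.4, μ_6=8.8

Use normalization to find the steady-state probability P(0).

Ratios P(n)/P(0) = (λ₀···λₙ₋₁)/(μ₁···μₙ):
P(1)/P(0) = (2.3)/(1.6) = 1.4375
P(2)/P(0) = (2.3×1.0)/(1.6×5.6) = 0.2567
P(3)/P(0) = (2.3×1.0×5.3)/(1.6×5.6×7.5) = 0.1814
P(4)/P(0) = (2.3×1.0×5.3×2.5)/(1.6×5.6×7.5×6.5) = 0.06977
P(5)/P(0) = (2.3×1.0×5.3×2.5×5.8)/(1.6×5.6×7.5×6.5×2.4) = 0.1686
P(6)/P(0) = (2.3×1.0×5.3×2.5×5.8×0.8)/(1.6×5.6×7.5×6.5×2.4×8.8) = 0.01533

Normalization: ∑ P(n) = 1
P(0) × (1.0000 + 1.4375 + 0.2567 + 0.1814 + 0.06977 + 0.1686 + 0.01533) = 1
P(0) × 3.1293 = 1
P(0) = 1/3.1293 = 0.3196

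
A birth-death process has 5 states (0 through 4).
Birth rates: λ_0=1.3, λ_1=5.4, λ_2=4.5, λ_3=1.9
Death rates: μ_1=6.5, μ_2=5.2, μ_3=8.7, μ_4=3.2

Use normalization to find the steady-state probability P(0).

Ratios P(n)/P(0) = (λ₀···λₙ₋₁)/(μ₁···μₙ):
P(1)/P(0) = (1.3)/(6.5) = 0.2000
P(2)/P(0) = (1.3×5.4)/(6.5×5.2) = 0.2077
P(3)/P(0) = (1.3×5.4×4.5)/(6.5×5.2×8.7) = 0.1074
P(4)/P(0) = (1.3×5.4×4.5×1.9)/(6.5×5.2×8.7×3.2) = 0.06378

Normalization: ∑ P(n) = 1
P(0) × (1.0000 + 0.2000 + 0.2077 + 0.1074 + 0.06378) = 1
P(0) × 1.5789 = 1
P(0) = 1/1.5789 = 0.6334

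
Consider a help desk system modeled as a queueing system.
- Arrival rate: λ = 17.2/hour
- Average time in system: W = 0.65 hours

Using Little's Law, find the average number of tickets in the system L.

Little's Law: L = λW
L = 17.2 × 0.65 = 11.1800 tickets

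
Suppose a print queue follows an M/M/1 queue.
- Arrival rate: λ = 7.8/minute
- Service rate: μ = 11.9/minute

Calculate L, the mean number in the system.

ρ = λ/μ = 7.8/11.9 = 0.6555
For M/M/1: L = λ/(μ-λ)
L = 7.8/(11.9-7.8) = 7.8/4.10
L = 1.9024 jobs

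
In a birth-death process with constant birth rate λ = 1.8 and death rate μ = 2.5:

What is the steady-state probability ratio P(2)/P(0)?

For constant rates: P(n)/P(0) = (λ/μ)^n
P(2)/P(0) = (1.8/2.5)^2 = 0.7200^2 = 0.5184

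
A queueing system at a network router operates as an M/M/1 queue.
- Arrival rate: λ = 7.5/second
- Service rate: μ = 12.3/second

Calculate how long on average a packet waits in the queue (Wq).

First, compute utilization: ρ = λ/μ = 7.5/12.3 = 0.6098
For M/M/1: Wq = λ/(μ(μ-λ))
Wq = 7.5/(12.3 × (12.3-7.5))
Wq = 7.5/(12.3 × 4.80)
Wq = 0.1270 seconds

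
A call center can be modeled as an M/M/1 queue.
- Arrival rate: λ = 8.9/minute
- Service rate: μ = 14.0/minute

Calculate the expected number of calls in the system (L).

ρ = λ/μ = 8.9/14.0 = 0.6357
For M/M/1: L = λ/(μ-λ)
L = 8.9/(14.0-8.9) = 8.9/5.10
L = 1.7451 calls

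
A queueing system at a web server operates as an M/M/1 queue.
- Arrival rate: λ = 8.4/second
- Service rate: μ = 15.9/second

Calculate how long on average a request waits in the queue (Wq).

First, compute utilization: ρ = λ/μ = 8.4/15.9 = 0.5283
For M/M/1: Wq = λ/(μ(μ-λ))
Wq = 8.4/(15.9 × (15.9-8.4))
Wq = 8.4/(15.9 × 7.50)
Wq = 0.07044 seconds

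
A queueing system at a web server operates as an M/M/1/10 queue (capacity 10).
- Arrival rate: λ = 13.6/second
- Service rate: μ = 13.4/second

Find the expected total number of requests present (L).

ρ = λ/μ = 13.6/13.4 = 1.014925
P₀ = (1-ρ)/(1-ρ^(K+1)) = (1-1.014925)/(1-1.014925^11) = -0.014925/-0.17699 = 0.08433
P_K = P₀×ρ^K = 0.084326 × 1.014925^10 = 0.084326 × 1.1597 = 0.09779
L = ρ[1 - (K+1)ρ^K + Kρ^(K+1)] / [(1-ρ)(1-ρ^(K+1))]
L = 1.014925 × (1 - 11×1.15968357 + 10×1.17699184) / ((1 - 1.014925) × (1 - 1.17699184)) = 5.1481 requests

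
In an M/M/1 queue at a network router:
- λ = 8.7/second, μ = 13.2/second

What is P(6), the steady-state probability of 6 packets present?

ρ = λ/μ = 8.7/13.2 = 0.6591
P(n) = (1-ρ)ρⁿ
P(6) = (1-0.6591) × 0.6591^6
P(6) = 0.3409 × 0.08198
P(6) = 0.02795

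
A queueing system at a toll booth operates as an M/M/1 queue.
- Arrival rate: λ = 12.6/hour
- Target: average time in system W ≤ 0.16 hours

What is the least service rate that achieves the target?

For M/M/1: W = 1/(μ-λ)
Need W ≤ 0.16, so 1/(μ-λ) ≤ 0.16
μ - λ ≥ 1/0.16 = 6.2500
μ ≥ 12.6 + 6.2500 = 18.8500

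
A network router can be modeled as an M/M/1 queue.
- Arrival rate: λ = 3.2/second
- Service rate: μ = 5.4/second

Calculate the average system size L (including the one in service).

ρ = λ/μ = 3.2/5.4 = 0.5926
For M/M/1: L = λ/(μ-λ)
L = 3.2/(5.4-3.2) = 3.2/2.20
L = 1.4545 packets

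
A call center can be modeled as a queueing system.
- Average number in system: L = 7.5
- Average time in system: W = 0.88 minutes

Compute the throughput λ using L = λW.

Little's Law: L = λW, so λ = L/W
λ = 7.5/0.88 = 8.5227 calls/minute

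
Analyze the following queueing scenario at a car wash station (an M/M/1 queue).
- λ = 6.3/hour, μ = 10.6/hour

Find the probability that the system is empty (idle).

ρ = λ/μ = 6.3/10.6 = 0.5943
P(0) = 1 - ρ = 1 - 0.5943 = 0.4057
The server is idle 40.57% of the time.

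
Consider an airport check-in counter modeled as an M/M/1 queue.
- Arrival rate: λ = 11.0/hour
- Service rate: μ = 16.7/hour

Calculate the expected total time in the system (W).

First, compute utilization: ρ = λ/μ = 11.0/16.7 = 0.6587
For M/M/1: W = 1/(μ-λ)
W = 1/(16.7-11.0) = 1/5.70
W = 0.1754 hours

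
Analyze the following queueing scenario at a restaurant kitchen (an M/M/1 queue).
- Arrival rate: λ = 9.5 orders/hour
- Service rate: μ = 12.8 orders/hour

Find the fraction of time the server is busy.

Server utilization: ρ = λ/μ
ρ = 9.5/12.8 = 0.7422
The server is busy 74.22% of the time.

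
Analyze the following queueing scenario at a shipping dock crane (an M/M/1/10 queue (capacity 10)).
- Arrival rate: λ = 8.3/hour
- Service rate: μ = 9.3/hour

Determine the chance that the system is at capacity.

ρ = λ/μ = 8.3/9.3 = 0.892473
P₀ = (1-ρ)/(1-ρ^(K+1)) = (1-0.892473)/(1-0.892473^11) = 0.1075/0.7139 = 0.1506
P_K = P₀×ρ^K = 0.15062 × 0.892473^10 = 0.15062 × 0.32059 = 0.04829
Blocking probability = 4.83%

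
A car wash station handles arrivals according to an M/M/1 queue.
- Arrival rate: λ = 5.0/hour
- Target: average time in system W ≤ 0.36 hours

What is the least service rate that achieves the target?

For M/M/1: W = 1/(μ-λ)
Need W ≤ 0.36, so 1/(μ-λ) ≤ 0.36
μ - λ ≥ 1/0.36 = 2.7778
μ ≥ 5.0 + 2.7778 = 7.7778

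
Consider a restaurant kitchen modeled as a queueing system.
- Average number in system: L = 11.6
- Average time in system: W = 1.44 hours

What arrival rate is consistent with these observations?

Little's Law: L = λW, so λ = L/W
λ = 11.6/1.44 = 8.0556 orders/hour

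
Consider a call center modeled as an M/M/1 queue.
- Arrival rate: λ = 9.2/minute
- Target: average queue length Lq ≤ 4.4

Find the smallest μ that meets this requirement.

For M/M/1: Lq = λ²/(μ(μ-λ))
Need Lq ≤ 4.4, i.e. μ(μ-λ) ≥ λ²/4.4
μ² - 9.2μ - 84.64/4.4 ≥ 0  →  μ² - 9.2μ - 19.236364 ≥ 0
Quadratic formula (positive root): μ = [λ + √(λ² + 4×19.236364)]/2
Discriminant: 84.64 + 4×19.236364 = 161.5855, √161.5855 = 12.7116
μ ≥ (9.2 + 12.7116)/2 = 10.9558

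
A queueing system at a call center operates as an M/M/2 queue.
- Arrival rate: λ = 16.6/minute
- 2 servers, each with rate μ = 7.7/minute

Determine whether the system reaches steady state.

Stability requires ρ = λ/(cμ) < 1
ρ = 16.6/(2 × 7.7) = 16.6/15.40 = 1.0779
Since 1.0779 ≥ 1, the system is UNSTABLE.
Need c > λ/μ = 16.6/7.7 = 2.16.
Minimum servers needed: c = 3.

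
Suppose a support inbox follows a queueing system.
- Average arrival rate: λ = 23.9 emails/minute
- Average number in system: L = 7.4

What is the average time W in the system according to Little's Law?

Little's Law: L = λW, so W = L/λ
W = 7.4/23.9 = 0.3096 minutes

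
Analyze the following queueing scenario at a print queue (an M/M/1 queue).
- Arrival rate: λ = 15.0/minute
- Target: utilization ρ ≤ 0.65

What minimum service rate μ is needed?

ρ = λ/μ, so μ = λ/ρ
μ ≥ 15.0/0.65 = 23.0769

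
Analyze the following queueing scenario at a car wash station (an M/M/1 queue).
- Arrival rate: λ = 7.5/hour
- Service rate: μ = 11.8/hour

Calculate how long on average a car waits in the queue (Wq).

First, compute utilization: ρ = λ/μ = 7.5/11.8 = 0.6356
For M/M/1: Wq = λ/(μ(μ-λ))
Wq = 7.5/(11.8 × (11.8-7.5))
Wq = 7.5/(11.8 × 4.30)
Wq = 0.1478 hours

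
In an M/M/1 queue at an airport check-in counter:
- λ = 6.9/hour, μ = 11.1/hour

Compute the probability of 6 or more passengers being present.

ρ = λ/μ = 6.9/11.1 = 0.62162
P(N ≥ n) = ρⁿ
P(N ≥ 6) = 0.62162^6
P(N ≥ 6) = 0.05770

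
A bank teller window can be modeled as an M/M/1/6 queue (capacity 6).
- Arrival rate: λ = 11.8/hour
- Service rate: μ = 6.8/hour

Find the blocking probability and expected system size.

ρ = λ/μ = 11.8/6.8 = 1.7353
P₀ = (1-ρ)/(1-ρ^(K+1)) = (1-1.7353)/(1-1.7353^7) = -0.7353/-46.3829 = 0.01585
P_K = P₀×ρ^K = 0.015853 × 1.7353^6 = 0.015853 × 27.3053 = 0.4329
Blocking probability P_6 = 0.4329 (43.29%)
L = ρ[1 - (K+1)ρ^K + Kρ^(K+1)] / [(1-ρ)(1-ρ^(K+1))]
L = 1.7353 × (1 - 7×27.3053 + 6×47.3829) / ((1 - 1.7353) × (1 - 47.3829)) = 4.7909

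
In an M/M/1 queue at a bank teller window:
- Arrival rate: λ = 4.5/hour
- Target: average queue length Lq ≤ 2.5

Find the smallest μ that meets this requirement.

For M/M/1: Lq = λ²/(μ(μ-λ))
Need Lq ≤ 2.5, i.e. μ(μ-λ) ≥ λ²/2.5
μ² - 4.5μ - 20.25/2.5 ≥ 0  →  μ² - 4.5μ - 8.1000 ≥ 0
Quadratic formula (positive root): μ = [λ + √(λ² + 4×8.1000)]/2
Discriminant: 20.25 + 4×8.1000 = 52.6500, √52.6500 = 7.2560
μ ≥ (4.5 + 7.2560)/2 = 5.8780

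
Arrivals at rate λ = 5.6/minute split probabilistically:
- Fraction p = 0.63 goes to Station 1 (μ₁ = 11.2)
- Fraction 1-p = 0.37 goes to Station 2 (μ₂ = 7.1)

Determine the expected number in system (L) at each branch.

Effective rates: λ₁ = 5.6×0.63 = 3.528, λ₂ = 5.6×0.37 = 2.072
Station 1: ρ₁ = 3.528/11.2 = 0.3150, L₁ = ρ₁/(1-ρ₁) = 0.3150/(1-0.3150) = 0.4599
Station 2: ρ₂ = 2.072/7.1 = 0.29183, L₂ = ρ₂/(1-ρ₂) = 0.29183/(1-0.29183) = 0.4121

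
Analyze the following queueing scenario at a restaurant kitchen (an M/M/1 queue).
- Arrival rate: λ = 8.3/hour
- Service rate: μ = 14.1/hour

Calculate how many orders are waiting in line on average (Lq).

ρ = λ/μ = 8.3/14.1 = 0.5887
For M/M/1: Lq = λ²/(μ(μ-λ))
Lq = 68.89/(14.1 × 5.80)
Lq = 0.8424 orders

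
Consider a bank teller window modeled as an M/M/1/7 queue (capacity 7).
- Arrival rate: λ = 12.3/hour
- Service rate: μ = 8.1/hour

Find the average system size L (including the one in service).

ρ = λ/μ = 12.3/8.1 = 1.51852
P₀ = (1-ρ)/(1-ρ^(K+1)) = (1-1.51852)/(1-1.51852^8) = -0.5185/-27.2725 = 0.01901
P_K = P₀×ρ^K = 0.019013 × 1.51852^7 = 0.019013 × 18.6185 = 0.3540
L = ρ[1 - (K+1)ρ^K + Kρ^(K+1)] / [(1-ρ)(1-ρ^(K+1))]
L = 1.51852 × (1 - 8×18.61845 + 7×28.27249) / ((1 - 1.51852) × (1 - 28.27249)) = 5.3648 transactions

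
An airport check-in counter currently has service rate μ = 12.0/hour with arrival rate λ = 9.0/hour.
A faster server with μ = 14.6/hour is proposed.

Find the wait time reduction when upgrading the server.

System 1: ρ₁ = 9.0/12.0 = 0.7500, W₁ = 1/(12.0-9.0) = 0.33333
System 2: ρ₂ = 9.0/14.6 = 0.6164, W₂ = 1/(14.6-9.0) = 0.17857
Improvement: (W₁-W₂)/W₁ = (0.33333-0.17857)/0.33333 = 46.43%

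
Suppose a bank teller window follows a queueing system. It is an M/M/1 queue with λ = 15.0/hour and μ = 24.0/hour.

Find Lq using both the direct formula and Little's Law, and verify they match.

Method 1 (direct): Lq = λ²/(μ(μ-λ)) = 225.00/(24.0 × 9.00) = 1.0417

Method 2 (Little's Law):
W = 1/(μ-λ) = 1/9.00 = 0.111111
Wq = W - 1/μ = 0.111111 - 0.0416667 = 0.069444
Lq = λWq = 15.0 × 0.069444 = 1.0417 ✔ (matches Method 1)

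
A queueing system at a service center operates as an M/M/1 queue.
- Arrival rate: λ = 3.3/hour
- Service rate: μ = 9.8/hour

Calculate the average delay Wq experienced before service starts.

First, compute utilization: ρ = λ/μ = 3.3/9.8 = 0.3367
For M/M/1: Wq = λ/(μ(μ-λ))
Wq = 3.3/(9.8 × (9.8-3.3))
Wq = 3.3/(9.8 × 6.50)
Wq = 0.05181 hours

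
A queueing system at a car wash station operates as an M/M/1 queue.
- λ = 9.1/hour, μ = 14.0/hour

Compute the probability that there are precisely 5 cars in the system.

ρ = λ/μ = 9.1/14.0 = 0.6500
P(n) = (1-ρ)ρⁿ
P(5) = (1-0.6500) × 0.6500^5
P(5) = 0.35000 × 0.11603
P(5) = 0.04061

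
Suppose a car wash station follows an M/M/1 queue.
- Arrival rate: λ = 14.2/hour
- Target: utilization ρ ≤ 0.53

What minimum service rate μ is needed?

ρ = λ/μ, so μ = λ/ρ
μ ≥ 14.2/0.53 = 26.7925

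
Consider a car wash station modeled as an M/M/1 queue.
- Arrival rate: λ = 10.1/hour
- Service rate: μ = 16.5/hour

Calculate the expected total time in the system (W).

First, compute utilization: ρ = λ/μ = 10.1/16.5 = 0.6121
For M/M/1: W = 1/(μ-λ)
W = 1/(16.5-10.1) = 1/6.40
W = 0.1562 hours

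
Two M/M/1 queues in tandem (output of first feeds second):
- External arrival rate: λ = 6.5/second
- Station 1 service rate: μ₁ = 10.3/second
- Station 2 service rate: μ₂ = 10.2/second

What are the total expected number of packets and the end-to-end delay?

By Jackson's theorem, each station behaves as independent M/M/1.
Station 1: ρ₁ = 6.5/10.3 = 0.6311, L₁ = ρ₁/(1-ρ₁) = λ/(μ₁-λ) = 6.5/3.80 = 1.7105
Station 2: ρ₂ = 6.5/10.2 = 0.6373, L₂ = ρ₂/(1-ρ₂) = λ/(μ₂-λ) = 6.5/3.70 = 1.7568
Total: L = L₁ + L₂ = 1.7105 + 1.7568 = 3.4673
W = L/λ = 3.4673/6.5 = 0.5334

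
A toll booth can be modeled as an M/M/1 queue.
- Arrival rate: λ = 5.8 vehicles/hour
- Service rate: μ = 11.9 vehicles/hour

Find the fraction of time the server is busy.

Server utilization: ρ = λ/μ
ρ = 5.8/11.9 = 0.4874
The server is busy 48.74% of the time.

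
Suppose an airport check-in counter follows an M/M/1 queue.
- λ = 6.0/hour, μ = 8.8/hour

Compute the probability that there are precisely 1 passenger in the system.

ρ = λ/μ = 6.0/8.8 = 0.6818
P(n) = (1-ρ)ρⁿ
P(1) = (1-0.6818) × 0.6818^1
P(1) = 0.3182 × 0.6818
P(1) = 0.2169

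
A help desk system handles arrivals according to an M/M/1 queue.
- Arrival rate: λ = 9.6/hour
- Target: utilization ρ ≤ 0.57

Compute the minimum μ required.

ρ = λ/μ, so μ = λ/ρ
μ ≥ 9.6/0.57 = 16.8421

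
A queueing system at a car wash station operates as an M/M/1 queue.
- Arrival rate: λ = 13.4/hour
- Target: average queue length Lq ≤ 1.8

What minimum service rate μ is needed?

For M/M/1: Lq = λ²/(μ(μ-λ))
Need Lq ≤ 1.8, i.e. μ(μ-λ) ≥ λ²/1.8
μ² - 13.4μ - 179.56/1.8 ≥ 0  →  μ² - 13.4μ - 99.75556 ≥ 0
Quadratic formula (positive root): μ = [λ + √(λ² + 4×99.75556)]/2
Discriminant: 179.56 + 4×99.75556 = 578.5822, √578.5822 = 24.05374
μ ≥ (13.4 + 24.05374)/2 = 18.7269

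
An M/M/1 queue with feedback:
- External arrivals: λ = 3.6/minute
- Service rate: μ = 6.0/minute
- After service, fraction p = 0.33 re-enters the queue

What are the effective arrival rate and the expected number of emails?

Effective arrival rate: λ_eff = λ/(1-p) = 3.6/(1-0.33) = 3.6/0.67 = 5.37313
ρ = λ_eff/μ = 5.37313/6.0 = 0.895522
L = ρ/(1-ρ) = 0.895522/(1-0.895522) = 8.5714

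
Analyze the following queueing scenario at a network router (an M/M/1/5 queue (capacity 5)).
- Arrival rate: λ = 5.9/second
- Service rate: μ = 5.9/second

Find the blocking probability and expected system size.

ρ = λ/μ = 5.9/5.9 = 1 exactly.
With ρ = 1 the usual (1-ρ)/(1-ρ^(K+1)) form is 0/0; instead every state 0..K is equally likely.
P₀ = 1/(K+1) = 1/6 = 0.1667
P_K = P₀×ρ^K = P₀ = 0.1667
Blocking probability P_5 = 0.1667 (16.67%)
L = K/2 = 5/2 = 2.5000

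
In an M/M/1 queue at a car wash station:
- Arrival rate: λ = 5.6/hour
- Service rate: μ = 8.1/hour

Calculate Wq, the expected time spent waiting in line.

First, compute utilization: ρ = λ/μ = 5.6/8.1 = 0.6914
For M/M/1: Wq = λ/(μ(μ-λ))
Wq = 5.6/(8.1 × (8.1-5.6))
Wq = 5.6/(8.1 × 2.50)
Wq = 0.2765 hours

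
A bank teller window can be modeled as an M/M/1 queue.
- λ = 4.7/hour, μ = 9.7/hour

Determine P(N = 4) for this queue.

ρ = λ/μ = 4.7/9.7 = 0.4845
P(n) = (1-ρ)ρⁿ
P(4) = (1-0.4845) × 0.4845^4
P(4) = 0.51550 × 0.055103
P(4) = 0.02841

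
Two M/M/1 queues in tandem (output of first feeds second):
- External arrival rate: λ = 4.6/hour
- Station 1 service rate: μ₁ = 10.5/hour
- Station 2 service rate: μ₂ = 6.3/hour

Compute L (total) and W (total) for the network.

By Jackson's theorem, each station behaves as independent M/M/1.
Station 1: ρ₁ = 4.6/10.5 = 0.4381, L₁ = ρ₁/(1-ρ₁) = λ/(μ₁-λ) = 4.6/5.90 = 0.779661
Station 2: ρ₂ = 4.6/6.3 = 0.7302, L₂ = ρ₂/(1-ρ₂) = λ/(μ₂-λ) = 4.6/1.70 = 2.70588
Total: L = L₁ + L₂ = 0.779661 + 2.70588 = 3.4855
W = L/λ = 3.4855/4.6 = 0.7577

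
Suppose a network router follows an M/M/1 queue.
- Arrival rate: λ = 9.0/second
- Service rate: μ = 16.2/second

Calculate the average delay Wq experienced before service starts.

First, compute utilization: ρ = λ/μ = 9.0/16.2 = 0.5556
For M/M/1: Wq = λ/(μ(μ-λ))
Wq = 9.0/(16.2 × (16.2-9.0))
Wq = 9.0/(16.2 × 7.20)
Wq = 0.07716 seconds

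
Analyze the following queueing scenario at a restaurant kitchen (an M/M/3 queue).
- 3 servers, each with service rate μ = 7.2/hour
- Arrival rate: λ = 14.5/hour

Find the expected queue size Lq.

Traffic intensity: ρ = λ/(cμ) = 14.5/(3×7.2) = 0.6713
Since ρ = 0.6713 < 1, system is stable.
Offered load a = λ/μ = cρ = 14.5/7.2 = 2.0139
P₀ = [ Σₙ₌₀^2 aⁿ/n! + a^3/(3!(1-ρ)) ]⁻¹
Σ = a^0/0! + a^1/1! + a^2/2! = 1.0000 + 2.0139 + 2.0279 = 5.0418
a^3/(3!(1-ρ)) = 8.16783/(6 × 0.328704) = 4.1414
P₀ = 1/(5.0418 + 4.1414) = 0.1089
Lq = P₀·a^3·ρ / (3!(1-ρ)²) = 0.108895 × 8.16783 × 0.671296 / (6 × 0.108046) = 0.9210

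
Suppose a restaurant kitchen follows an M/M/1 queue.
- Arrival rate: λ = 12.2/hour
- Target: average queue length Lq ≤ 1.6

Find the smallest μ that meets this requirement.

For M/M/1: Lq = λ²/(μ(μ-λ))
Need Lq ≤ 1.6, i.e. μ(μ-λ) ≥ λ²/1.6
μ² - 12.2μ - 148.84/1.6 ≥ 0  →  μ² - 12.2μ - 93.0250 ≥ 0
Quadratic formula (positive root): μ = [λ + √(λ² + 4×93.0250)]/2
Discriminant: 148.84 + 4×93.0250 = 520.9400, √520.9400 = 22.8241
μ ≥ (12.2 + 22.8241)/2 = 17.5121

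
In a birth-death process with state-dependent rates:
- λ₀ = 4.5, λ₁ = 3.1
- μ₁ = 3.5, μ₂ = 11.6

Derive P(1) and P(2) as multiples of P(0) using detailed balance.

Balance equations:
State 0: λ₀P₀ = μ₁P₁ → P₁ = (λ₀/μ₁)P₀ = (4.5/3.5)P₀ = 1.2857P₀
State 1: P₂ = (λ₀λ₁)/(μ₁μ₂)P₀ = (4.5×3.1)/(3.5×11.6)P₀ = 0.3436P₀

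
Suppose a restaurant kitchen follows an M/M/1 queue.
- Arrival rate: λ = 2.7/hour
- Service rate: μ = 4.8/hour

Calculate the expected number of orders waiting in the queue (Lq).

ρ = λ/μ = 2.7/4.8 = 0.5625
For M/M/1: Lq = λ²/(μ(μ-λ))
Lq = 7.29/(4.8 × 2.10)
Lq = 0.7232 orders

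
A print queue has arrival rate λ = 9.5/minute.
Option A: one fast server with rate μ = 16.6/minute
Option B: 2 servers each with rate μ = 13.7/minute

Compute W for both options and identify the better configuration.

Option A: single server μ = 16.6 (M/M/1)
  ρ_A = 9.5/16.6 = 0.5723
  W_A = 1/(μ-λ) = 1/(16.6-9.5) = 1/7.10 = 0.1408

Option B: 2 servers μ = 13.7 (M/M/2)
  ρ_B = λ/(cμ) = 9.5/(2×13.7) = 0.3467
  Offered load a = λ/μ = cρ = 9.5/13.7 = 0.6934
  P₀ = [ Σₙ₌₀^1 aⁿ/n! + a^2/(2!(1-ρ)) ]⁻¹
  Σ = a^0/0! + a^1/1! = 1.0000 + 0.6934 = 1.6934
  a^2/(2!(1-ρ)) = 0.4808/(2 × 0.6533) = 0.3680
  P₀ = 1/(1.6934 + 0.3680) = 0.4851
  Lq = P₀·a^2·ρ / (2!(1-ρ)²) = 0.48509 × 0.48085 × 0.34672 / (2 × 0.42678) = 0.09475
  Wq_B = Lq/λ = 0.094748/9.5 = 0.0099735
  W_B = Wq_B + 1/μ = 0.0099735 + 0.072993 = 0.08297

Since W_B = 0.08297 < W_A = 0.1408, Option B (multiple servers) has the shorter time in system.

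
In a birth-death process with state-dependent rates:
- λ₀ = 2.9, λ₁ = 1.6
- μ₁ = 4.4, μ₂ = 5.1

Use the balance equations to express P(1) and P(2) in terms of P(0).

Balance equations:
State 0: λ₀P₀ = μ₁P₁ → P₁ = (λ₀/μ₁)P₀ = (2.9/4.4)P₀ = 0.6591P₀
State 1: P₂ = (λ₀λ₁)/(μ₁μ₂)P₀ = (2.9×1.6)/(4.4×5.1)P₀ = 0.2068P₀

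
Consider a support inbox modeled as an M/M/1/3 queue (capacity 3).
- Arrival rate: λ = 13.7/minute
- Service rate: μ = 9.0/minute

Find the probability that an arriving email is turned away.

ρ = λ/μ = 13.7/9.0 = 1.5222
P₀ = (1-ρ)/(1-ρ^(K+1)) = (1-1.5222)/(1-1.5222^4) = -0.5222/-4.3689 = 0.1195
P_K = P₀×ρ^K = 0.11953 × 1.5222^3 = 0.11953 × 3.5271 = 0.4216
Blocking probability = 42.16%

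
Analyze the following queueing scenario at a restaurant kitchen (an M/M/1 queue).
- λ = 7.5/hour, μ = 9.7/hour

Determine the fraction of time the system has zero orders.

ρ = λ/μ = 7.5/9.7 = 0.7732
P(0) = 1 - ρ = 1 - 0.7732 = 0.2268
The server is idle 22.68% of the time.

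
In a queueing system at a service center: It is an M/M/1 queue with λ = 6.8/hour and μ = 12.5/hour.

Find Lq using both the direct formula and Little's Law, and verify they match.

Method 1 (direct): Lq = λ²/(μ(μ-λ)) = 46.24/(12.5 × 5.70) = 0.6490

Method 2 (Little's Law):
W = 1/(μ-λ) = 1/5.70 = 0.17544
Wq = W - 1/μ = 0.17544 - 0.080000 = 0.09544
Lq = λWq = 6.8 × 0.09544 = 0.6490 ✔ (matches Method 1)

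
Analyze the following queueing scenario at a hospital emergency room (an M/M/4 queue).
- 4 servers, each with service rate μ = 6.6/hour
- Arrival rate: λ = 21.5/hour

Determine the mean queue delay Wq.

Traffic intensity: ρ = λ/(cμ) = 21.5/(4×6.6) = 0.8144
Since ρ = 0.8144 < 1, system is stable.
Offered load a = λ/μ = cρ = 21.5/6.6 = 3.2576
P₀ = [ Σₙ₌₀^3 aⁿ/n! + a^4/(4!(1-ρ)) ]⁻¹
Σ = a^0/0! + a^1/1! + a^2/2! + a^3/3! = 1.00000 + 3.25758 + 5.30590 + 5.76146 = 15.3249
a^4/(4!(1-ρ)) = 112.6103/(24 × 0.185606) = 25.2799
P₀ = 1/(15.3249 + 25.2799) = 0.02463
Lq = P₀·a^4·ρ / (4!(1-ρ)²) = 0.024628 × 112.6103 × 0.81439 / (24 × 0.034450) = 2.7317
Wq = Lq/λ = 2.7317/21.5 = 0.1271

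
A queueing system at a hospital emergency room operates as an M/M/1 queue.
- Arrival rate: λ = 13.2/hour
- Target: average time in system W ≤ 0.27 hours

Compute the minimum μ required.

For M/M/1: W = 1/(μ-λ)
Need W ≤ 0.27, so 1/(μ-λ) ≤ 0.27
μ - λ ≥ 1/0.27 = 3.7037
μ ≥ 13.2 + 3.7037 = 16.9037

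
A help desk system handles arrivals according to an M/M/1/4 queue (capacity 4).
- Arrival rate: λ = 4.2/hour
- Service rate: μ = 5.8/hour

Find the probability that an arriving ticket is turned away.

ρ = λ/μ = 4.2/5.8 = 0.72414
P₀ = (1-ρ)/(1-ρ^(K+1)) = (1-0.72414)/(1-0.72414^5) = 0.27586/0.80088 = 0.3444
P_K = P₀×ρ^K = 0.3444 × 0.72414^4 = 0.3444 × 0.2750 = 0.09471
Blocking probability = 9.47%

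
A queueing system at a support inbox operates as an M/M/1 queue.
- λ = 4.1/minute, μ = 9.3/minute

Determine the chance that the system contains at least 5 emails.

ρ = λ/μ = 4.1/9.3 = 0.44086
P(N ≥ n) = ρⁿ
P(N ≥ 5) = 0.44086^5
P(N ≥ 5) = 0.01665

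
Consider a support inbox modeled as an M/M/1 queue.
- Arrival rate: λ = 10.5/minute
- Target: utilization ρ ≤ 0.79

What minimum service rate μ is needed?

ρ = λ/μ, so μ = λ/ρ
μ ≥ 10.5/0.79 = 13.2911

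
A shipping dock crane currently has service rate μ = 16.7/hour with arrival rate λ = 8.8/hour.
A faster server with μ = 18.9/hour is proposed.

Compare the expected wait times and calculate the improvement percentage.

System 1: ρ₁ = 8.8/16.7 = 0.5269, W₁ = 1/(16.7-8.8) = 0.12658
System 2: ρ₂ = 8.8/18.9 = 0.4656, W₂ = 1/(18.9-8.8) = 0.099010
Improvement: (W₁-W₂)/W₁ = (0.12658-0.099010)/0.12658 = 21.78%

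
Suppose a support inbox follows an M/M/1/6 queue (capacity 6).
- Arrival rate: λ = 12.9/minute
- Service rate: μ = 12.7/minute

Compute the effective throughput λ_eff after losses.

ρ = λ/μ = 12.9/12.7 = 1.01575
P₀ = (1-ρ)/(1-ρ^(K+1)) = (1-1.01575)/(1-1.01575^7) = -0.01575/-0.1156 = 0.1362
P_K = P₀×ρ^K = 0.1362 × 1.01575^6 = 0.1362 × 1.0983 = 0.1496
λ_eff = λ(1-P_K) = 12.9 × (1 - 0.14964) = 12.9 × 0.85036 = 10.9696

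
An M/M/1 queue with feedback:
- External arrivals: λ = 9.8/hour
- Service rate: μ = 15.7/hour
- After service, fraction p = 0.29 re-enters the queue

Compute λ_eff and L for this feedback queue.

Effective arrival rate: λ_eff = λ/(1-p) = 9.8/(1-0.29) = 9.8/0.71 = 13.8028
ρ = λ_eff/μ = 13.8028/15.7 = 0.87916
L = ρ/(1-ρ) = 0.87916/(1-0.87916) = 7.2754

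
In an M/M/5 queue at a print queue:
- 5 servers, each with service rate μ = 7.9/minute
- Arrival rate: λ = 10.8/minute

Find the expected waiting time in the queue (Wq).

Traffic intensity: ρ = λ/(cμ) = 10.8/(5×7.9) = 0.2734
Since ρ = 0.2734 < 1, system is stable.
Offered load a = λ/μ = cρ = 10.8/7.9 = 1.3671
P₀ = [ Σₙ₌₀^4 aⁿ/n! + a^5/(5!(1-ρ)) ]⁻¹
Σ = a^0/0! + a^1/1! + a^2/2! + a^3/3! + a^4/4! = 1.0000 + 1.3671 + 0.9345 + 0.4258 + 0.1455 = 3.8729
a^5/(5!(1-ρ)) = 4.7751/(120 × 0.7266) = 0.05477
P₀ = 1/(3.8729 + 0.05477) = 0.2546
Lq = P₀·a^5·ρ / (5!(1-ρ)²) = 0.2546 × 4.7751 × 0.2734 / (120 × 0.5279) = 0.005247
Wq = Lq/λ = 0.005247/10.8 = 0.0004858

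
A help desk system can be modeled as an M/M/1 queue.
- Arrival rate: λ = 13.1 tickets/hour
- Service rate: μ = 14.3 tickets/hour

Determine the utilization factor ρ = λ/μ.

Server utilization: ρ = λ/μ
ρ = 13.1/14.3 = 0.9161
The server is busy 91.61% of the time.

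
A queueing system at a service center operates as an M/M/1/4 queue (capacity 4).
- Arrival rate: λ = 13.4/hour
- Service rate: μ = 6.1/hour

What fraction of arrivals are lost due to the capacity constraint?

ρ = λ/μ = 13.4/6.1 = 2.1967
P₀ = (1-ρ)/(1-ρ^(K+1)) = (1-2.1967)/(1-2.1967^5) = -1.1967/-50.1510 = 0.02386
P_K = P₀×ρ^K = 0.02386 × 2.1967^4 = 0.02386 × 23.2854 = 0.5556
Blocking probability = 55.56%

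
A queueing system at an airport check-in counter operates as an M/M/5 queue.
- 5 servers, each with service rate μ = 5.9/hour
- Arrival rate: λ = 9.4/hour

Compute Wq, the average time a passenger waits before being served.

Traffic intensity: ρ = λ/(cμ) = 9.4/(5×5.9) = 0.3186
Since ρ = 0.3186 < 1, system is stable.
Offered load a = λ/μ = cρ = 9.4/5.9 = 1.5932
P₀ = [ Σₙ₌₀^4 aⁿ/n! + a^5/(5!(1-ρ)) ]⁻¹
Σ = a^0/0! + a^1/1! + a^2/2! + a^3/3! + a^4/4! = 1.0000 + 1.5932 + 1.2692 + 0.6740 + 0.2685 = 4.8049
a^5/(5!(1-ρ)) = 10.2655/(120 × 0.68136) = 0.1256
P₀ = 1/(4.8049 + 0.1256) = 0.2028
Lq = P₀·a^5·ρ / (5!(1-ρ)²) = 0.2028 × 10.2655 × 0.3186 / (120 × 0.4642) = 0.01191
Wq = Lq/λ = 0.01191/9.4 = 0.001267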